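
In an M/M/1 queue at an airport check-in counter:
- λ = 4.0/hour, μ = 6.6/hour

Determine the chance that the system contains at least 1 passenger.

ρ = λ/μ = 4.0/6.6 = 0.6061
P(N ≥ n) = ρⁿ
P(N ≥ 1) = 0.6061^1
P(N ≥ 1) = 0.6061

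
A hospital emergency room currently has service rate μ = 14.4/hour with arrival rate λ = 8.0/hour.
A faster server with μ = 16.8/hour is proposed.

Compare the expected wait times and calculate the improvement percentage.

System 1: ρ₁ = 8.0/14.4 = 0.5556, W₁ = 1/(14.4-8.0) = 0.1562
System 2: ρ₂ = 8.0/16.8 = 0.4762, W₂ = 1/(16.8-8.0) = 0.1136
Improvement: (W₁-W₂)/W₁ = (0.1562-0.1136)/0.1562 = 27.27%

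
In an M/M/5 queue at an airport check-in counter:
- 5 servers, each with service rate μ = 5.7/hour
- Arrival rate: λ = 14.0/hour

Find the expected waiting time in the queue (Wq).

Traffic intensity: ρ = λ/(cμ) = 14.0/(5×5.7) = 0.4912
Since ρ = 0.4912 < 1, system is stable.
Offered load a = λ/μ = cρ = 14.0/5.7 = 2.4561
P₀ = [ Σₙ₌₀^4 aⁿ/n! + a^5/(5!(1-ρ)) ]⁻¹
Σ = a^0/0! + a^1/1! + a^2/2! + a^3/3! + a^4/4! = 1.0000 + 2.4561 + 3.0163 + 2.4695 + 1.5164 = 10.4583
a^5/(5!(1-ρ)) = 89.3853/(120 × 0.50877) = 1.4641
P₀ = 1/(10.4583 + 1.4641) = 0.08388
Lq = P₀·a^5·ρ / (5!(1-ρ)²) = 0.08388 × 89.3853 × 0.4912 / (120 × 0.2588) = 0.1186
Wq = Lq/λ = 0.11857/14.0 = 0.008469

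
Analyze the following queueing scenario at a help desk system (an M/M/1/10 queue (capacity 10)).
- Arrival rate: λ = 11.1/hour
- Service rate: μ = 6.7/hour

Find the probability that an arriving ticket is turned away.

ρ = λ/μ = 11.1/6.7 = 1.65672
P₀ = (1-ρ)/(1-ρ^(K+1)) = (1-1.65672)/(1-1.65672^11) = -0.6567/-257.0716 = 0.002555
P_K = P₀×ρ^K = 0.0025546 × 1.65672^10 = 0.0025546 × 155.7726 = 0.3979
Blocking probability = 39.79%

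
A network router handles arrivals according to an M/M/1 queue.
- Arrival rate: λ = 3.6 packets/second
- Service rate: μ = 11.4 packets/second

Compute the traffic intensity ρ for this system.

Server utilization: ρ = λ/μ
ρ = 3.6/11.4 = 0.3158
The server is busy 31.58% of the time.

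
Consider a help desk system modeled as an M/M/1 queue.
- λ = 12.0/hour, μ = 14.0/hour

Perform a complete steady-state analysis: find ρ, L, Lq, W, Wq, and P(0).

Step 1: ρ = λ/μ = 12.0/14.0 = 0.8571
Step 2: L = λ/(μ-λ) = 12.0/2.00 = 6.0000
Step 3: Lq = λ²/(μ(μ-λ)) = 144.00/(14.0×2.00) = 5.1429
Step 4: W = 1/(μ-λ) = 1/2.00 = 0.5000
Step 5: Wq = λ/(μ(μ-λ)) = 12.0/(14.0×2.00) = 0.4286
Step 6: P(0) = 1-ρ = 0.1429
Verify: L = λW = 12.0×0.5000 = 6.0000 ✔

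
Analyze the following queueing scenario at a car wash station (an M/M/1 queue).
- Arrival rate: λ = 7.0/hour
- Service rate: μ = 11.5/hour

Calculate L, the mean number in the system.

ρ = λ/μ = 7.0/11.5 = 0.6087
For M/M/1: L = λ/(μ-λ)
L = 7.0/(11.5-7.0) = 7.0/4.50
L = 1.5556 cars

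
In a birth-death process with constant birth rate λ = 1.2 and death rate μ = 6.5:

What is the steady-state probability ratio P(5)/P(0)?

For constant rates: P(n)/P(0) = (λ/μ)^n
P(5)/P(0) = (1.2/6.5)^5 = 0.18462^5 = 0.0002145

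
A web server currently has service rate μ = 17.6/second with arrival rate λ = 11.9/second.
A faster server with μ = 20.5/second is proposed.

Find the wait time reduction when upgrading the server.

System 1: ρ₁ = 11.9/17.6 = 0.6761, W₁ = 1/(17.6-11.9) = 0.17544
System 2: ρ₂ = 11.9/20.5 = 0.5805, W₂ = 1/(20.5-11.9) = 0.11628
Improvement: (W₁-W₂)/W₁ = (0.17544-0.11628)/0.17544 = 33.72%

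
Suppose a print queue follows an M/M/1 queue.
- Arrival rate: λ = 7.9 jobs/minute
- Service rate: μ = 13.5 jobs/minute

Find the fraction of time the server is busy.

Server utilization: ρ = λ/μ
ρ = 7.9/13.5 = 0.5852
The server is busy 58.52% of the time.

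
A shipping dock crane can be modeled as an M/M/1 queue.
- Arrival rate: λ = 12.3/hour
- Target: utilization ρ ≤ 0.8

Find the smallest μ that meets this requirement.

ρ = λ/μ, so μ = λ/ρ
μ ≥ 12.3/0.8 = 15.3750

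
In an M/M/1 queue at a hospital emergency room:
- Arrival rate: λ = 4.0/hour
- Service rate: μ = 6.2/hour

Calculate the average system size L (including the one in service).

ρ = λ/μ = 4.0/6.2 = 0.6452
For M/M/1: L = λ/(μ-λ)
L = 4.0/(6.2-4.0) = 4.0/2.20
L = 1.8182 patients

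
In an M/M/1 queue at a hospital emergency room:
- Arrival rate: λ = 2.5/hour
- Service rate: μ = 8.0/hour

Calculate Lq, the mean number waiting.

ρ = λ/μ = 2.5/8.0 = 0.3125
For M/M/1: Lq = λ²/(μ(μ-λ))
Lq = 6.25/(8.0 × 5.50)
Lq = 0.1420 patients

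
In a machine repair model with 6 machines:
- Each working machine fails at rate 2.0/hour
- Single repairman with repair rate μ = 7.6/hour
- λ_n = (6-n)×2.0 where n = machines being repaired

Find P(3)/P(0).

P(3)/P(0) = ∏_{i=0}^{3-1} λ_i/μ_{i+1}
= (6-0)×2.0/7.6 × (6-1)×2.0/7.6 × (6-2)×2.0/7.6
= 2.1869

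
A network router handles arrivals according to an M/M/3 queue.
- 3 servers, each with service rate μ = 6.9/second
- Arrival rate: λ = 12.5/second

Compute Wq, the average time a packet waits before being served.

Traffic intensity: ρ = λ/(cμ) = 12.5/(3×6.9) = 0.6039
Since ρ = 0.6039 < 1, system is stable.
Offered load a = λ/μ = cρ = 12.5/6.9 = 1.8116
P₀ = [ Σₙ₌₀^2 aⁿ/n! + a^3/(3!(1-ρ)) ]⁻¹
Σ = a^0/0! + a^1/1! + a^2/2! = 1.0000 + 1.8116 + 1.6409 = 4.4525
a^3/(3!(1-ρ)) = 5.9454/(6 × 0.39614) = 2.5014
P₀ = 1/(4.4525 + 2.5014) = 0.1438
Lq = P₀·a^3·ρ / (3!(1-ρ)²) = 0.14380 × 5.9454 × 0.60386 / (6 × 0.15692) = 0.5483
Wq = Lq/λ = 0.54834/12.5 = 0.04387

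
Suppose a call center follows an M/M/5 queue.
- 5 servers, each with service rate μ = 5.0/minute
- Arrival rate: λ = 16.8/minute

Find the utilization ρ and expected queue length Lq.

Traffic intensity: ρ = λ/(cμ) = 16.8/(5×5.0) = 0.6720
Since ρ = 0.6720 < 1, system is stable.
Offered load a = λ/μ = cρ = 16.8/5.0 = 3.3600
P₀ = [ Σₙ₌₀^4 aⁿ/n! + a^5/(5!(1-ρ)) ]⁻¹
Σ = a^0/0! + a^1/1! + a^2/2! + a^3/3! + a^4/4! = 1.0000 + 3.3600 + 5.6448 + 6.3222 + 5.3106 = 21.6376
a^5/(5!(1-ρ)) = 428.2490/(120 × 0.3280) = 10.8803
P₀ = 1/(21.6376 + 10.8803) = 0.03075
Lq = P₀·a^5·ρ / (5!(1-ρ)²) = 0.030752 × 428.2490 × 0.67200 / (120 × 0.10758) = 0.6855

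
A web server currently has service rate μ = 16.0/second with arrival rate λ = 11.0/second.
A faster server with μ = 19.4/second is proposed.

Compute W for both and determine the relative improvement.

System 1: ρ₁ = 11.0/16.0 = 0.6875, W₁ = 1/(16.0-11.0) = 0.20000
System 2: ρ₂ = 11.0/19.4 = 0.5670, W₂ = 1/(19.4-11.0) = 0.11905
Improvement: (W₁-W₂)/W₁ = (0.20000-0.11905)/0.20000 = 40.48%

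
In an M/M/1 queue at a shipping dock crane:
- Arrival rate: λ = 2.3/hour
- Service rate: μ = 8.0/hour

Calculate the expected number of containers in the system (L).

ρ = λ/μ = 2.3/8.0 = 0.2875
For M/M/1: L = λ/(μ-λ)
L = 2.3/(8.0-2.3) = 2.3/5.70
L = 0.4035 containers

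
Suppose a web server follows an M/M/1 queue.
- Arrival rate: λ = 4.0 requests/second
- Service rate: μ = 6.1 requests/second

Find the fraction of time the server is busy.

Server utilization: ρ = λ/μ
ρ = 4.0/6.1 = 0.6557
The server is busy 65.57% of the time.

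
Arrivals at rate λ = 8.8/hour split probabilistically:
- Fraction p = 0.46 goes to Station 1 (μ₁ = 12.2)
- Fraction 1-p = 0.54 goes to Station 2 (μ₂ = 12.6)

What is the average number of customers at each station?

Effective rates: λ₁ = 8.8×0.46 = 4.048, λ₂ = 8.8×0.54 = 4.752
Station 1: ρ₁ = 4.048/12.2 = 0.3318, L₁ = ρ₁/(1-ρ₁) = 0.3318/(1-0.3318) = 0.4966
Station 2: ρ₂ = 4.752/12.6 = 0.37714, L₂ = ρ₂/(1-ρ₂) = 0.37714/(1-0.37714) = 0.6055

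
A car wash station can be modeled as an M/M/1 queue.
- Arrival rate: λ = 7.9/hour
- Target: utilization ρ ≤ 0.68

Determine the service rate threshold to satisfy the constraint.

ρ = λ/μ, so μ = λ/ρ
μ ≥ 7.9/0.68 = 11.6176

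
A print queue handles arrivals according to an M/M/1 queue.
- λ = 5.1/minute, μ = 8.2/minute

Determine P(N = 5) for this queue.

ρ = λ/μ = 5.1/8.2 = 0.62195
P(n) = (1-ρ)ρⁿ
P(5) = (1-0.62195) × 0.62195^5
P(5) = 0.3780 × 0.09306
P(5) = 0.03518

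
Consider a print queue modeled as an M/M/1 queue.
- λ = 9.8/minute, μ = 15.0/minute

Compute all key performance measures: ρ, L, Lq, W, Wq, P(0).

Step 1: ρ = λ/μ = 9.8/15.0 = 0.6533
Step 2: L = λ/(μ-λ) = 9.8/5.20 = 1.8846
Step 3: Lq = λ²/(μ(μ-λ)) = 96.04/(15.0×5.20) = 1.2313
Step 4: W = 1/(μ-λ) = 1/5.20 = 0.19231
Step 5: Wq = λ/(μ(μ-λ)) = 9.8/(15.0×5.20) = 0.1256
Step 6: P(0) = 1-ρ = 0.3467
Verify: L = λW = 9.8×0.19231 = 1.8846 ✔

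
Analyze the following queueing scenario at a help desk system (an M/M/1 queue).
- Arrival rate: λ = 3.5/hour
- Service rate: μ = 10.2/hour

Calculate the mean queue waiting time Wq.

First, compute utilization: ρ = λ/μ = 3.5/10.2 = 0.3431
For M/M/1: Wq = λ/(μ(μ-λ))
Wq = 3.5/(10.2 × (10.2-3.5))
Wq = 3.5/(10.2 × 6.70)
Wq = 0.05121 hours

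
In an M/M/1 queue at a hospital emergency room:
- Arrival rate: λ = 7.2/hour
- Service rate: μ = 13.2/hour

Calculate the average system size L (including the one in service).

ρ = λ/μ = 7.2/13.2 = 0.5455
For M/M/1: L = λ/(μ-λ)
L = 7.2/(13.2-7.2) = 7.2/6.00
L = 1.2000 patients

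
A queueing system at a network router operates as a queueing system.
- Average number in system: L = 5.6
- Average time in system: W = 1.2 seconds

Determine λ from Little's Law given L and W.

Little's Law: L = λW, so λ = L/W
λ = 5.6/1.2 = 4.6667 packets/second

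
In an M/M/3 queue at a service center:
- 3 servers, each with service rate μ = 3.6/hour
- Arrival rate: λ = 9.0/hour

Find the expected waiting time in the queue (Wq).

Traffic intensity: ρ = λ/(cμ) = 9.0/(3×3.6) = 0.8333
Since ρ = 0.8333 < 1, system is stable.
Offered load a = λ/μ = cρ = 9.0/3.6 = 2.5000
P₀ = [ Σₙ₌₀^2 aⁿ/n! + a^3/(3!(1-ρ)) ]⁻¹
Σ = a^0/0! + a^1/1! + a^2/2! = 1.0000 + 2.5000 + 3.1250 = 6.6250
a^3/(3!(1-ρ)) = 15.6250/(6 × 0.166667) = 15.6250
P₀ = 1/(6.6250 + 15.6250) = 0.04494
Lq = P₀·a^3·ρ / (3!(1-ρ)²) = 0.044944 × 15.6250 × 0.83333 / (6 × 0.027778) = 3.5112
Wq = Lq/λ = 3.5112/9.0 = 0.3901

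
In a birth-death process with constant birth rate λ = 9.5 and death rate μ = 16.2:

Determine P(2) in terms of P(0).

For constant rates: P(n)/P(0) = (λ/μ)^n
P(2)/P(0) = (9.5/16.2)^2 = 0.5864^2 = 0.3439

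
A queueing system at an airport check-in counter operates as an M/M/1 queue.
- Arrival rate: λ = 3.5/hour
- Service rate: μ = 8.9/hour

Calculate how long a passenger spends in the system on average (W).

First, compute utilization: ρ = λ/μ = 3.5/8.9 = 0.3933
For M/M/1: W = 1/(μ-λ)
W = 1/(8.9-3.5) = 1/5.40
W = 0.1852 hours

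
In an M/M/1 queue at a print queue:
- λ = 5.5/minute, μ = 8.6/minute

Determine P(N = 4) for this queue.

ρ = λ/μ = 5.5/8.6 = 0.63953
P(n) = (1-ρ)ρⁿ
P(4) = (1-0.63953) × 0.63953^4
P(4) = 0.36047 × 0.16728
P(4) = 0.06030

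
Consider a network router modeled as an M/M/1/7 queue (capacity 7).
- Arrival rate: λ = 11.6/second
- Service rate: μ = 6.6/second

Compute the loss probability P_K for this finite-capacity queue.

ρ = λ/μ = 11.6/6.6 = 1.75758
P₀ = (1-ρ)/(1-ρ^(K+1)) = (1-1.75758)/(1-1.75758^8) = -0.7576/-90.0586 = 0.008412
P_K = P₀×ρ^K = 0.008412 × 1.75758^7 = 0.008412 × 51.8091 = 0.4358
Blocking probability = 43.58%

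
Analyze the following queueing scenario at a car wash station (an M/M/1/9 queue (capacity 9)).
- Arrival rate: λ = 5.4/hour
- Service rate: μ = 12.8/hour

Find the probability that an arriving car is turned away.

ρ = λ/μ = 5.4/12.8 = 0.421875
P₀ = (1-ρ)/(1-ρ^(K+1)) = (1-0.421875)/(1-0.421875^10) = 0.5781/0.9998 = 0.5782
P_K = P₀×ρ^K = 0.5782 × 0.421875^9 = 0.5782 × 0.0004233 = 0.0002448
Blocking probability = 0.02448%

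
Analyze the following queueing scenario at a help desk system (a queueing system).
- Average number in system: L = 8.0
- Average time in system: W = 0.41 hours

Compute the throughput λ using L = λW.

Little's Law: L = λW, so λ = L/W
λ = 8.0/0.41 = 19.5122 tickets/hour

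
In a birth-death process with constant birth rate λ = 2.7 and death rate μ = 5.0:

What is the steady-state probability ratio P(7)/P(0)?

For constant rates: P(n)/P(0) = (λ/μ)^n
P(7)/P(0) = (2.7/5.0)^7 = 0.5400^7 = 0.01339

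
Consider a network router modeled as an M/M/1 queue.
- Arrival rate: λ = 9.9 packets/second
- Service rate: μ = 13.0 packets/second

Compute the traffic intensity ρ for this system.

Server utilization: ρ = λ/μ
ρ = 9.9/13.0 = 0.7615
The server is busy 76.15% of the time.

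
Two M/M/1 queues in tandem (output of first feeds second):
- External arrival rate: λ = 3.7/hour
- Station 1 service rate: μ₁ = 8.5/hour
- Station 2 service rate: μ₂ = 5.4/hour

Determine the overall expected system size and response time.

By Jackson's theorem, each station behaves as independent M/M/1.
Station 1: ρ₁ = 3.7/8.5 = 0.4353, L₁ = ρ₁/(1-ρ₁) = λ/(μ₁-λ) = 3.7/4.80 = 0.7708
Station 2: ρ₂ = 3.7/5.4 = 0.6852, L₂ = ρ₂/(1-ρ₂) = λ/(μ₂-λ) = 3.7/1.70 = 2.1765
Total: L = L₁ + L₂ = 0.7708 + 2.1765 = 2.9473
W = L/λ = 2.9473/3.7 = 0.7966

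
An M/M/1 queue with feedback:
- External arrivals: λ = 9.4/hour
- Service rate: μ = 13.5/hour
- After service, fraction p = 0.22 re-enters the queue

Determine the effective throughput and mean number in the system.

Effective arrival rate: λ_eff = λ/(1-p) = 9.4/(1-0.22) = 9.4/0.78 = 12.051282
ρ = λ_eff/μ = 12.051282/13.5 = 0.892688
L = ρ/(1-ρ) = 0.892688/(1-0.892688) = 8.3186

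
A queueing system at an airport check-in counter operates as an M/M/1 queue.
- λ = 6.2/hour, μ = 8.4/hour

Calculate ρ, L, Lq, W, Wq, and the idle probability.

Step 1: ρ = λ/μ = 6.2/8.4 = 0.7381
Step 2: L = λ/(μ-λ) = 6.2/2.20 = 2.8182
Step 3: Lq = λ²/(μ(μ-λ)) = 38.44/(8.4×2.20) = 2.0801
Step 4: W = 1/(μ-λ) = 1/2.20 = 0.45455
Step 5: Wq = λ/(μ(μ-λ)) = 6.2/(8.4×2.20) = 0.3355
Step 6: P(0) = 1-ρ = 0.2619
Verify: L = λW = 6.2×0.45455 = 2.8182 ✔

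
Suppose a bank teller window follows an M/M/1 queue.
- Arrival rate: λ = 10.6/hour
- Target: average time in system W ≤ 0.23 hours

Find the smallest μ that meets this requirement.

For M/M/1: W = 1/(μ-λ)
Need W ≤ 0.23, so 1/(μ-λ) ≤ 0.23
μ - λ ≥ 1/0.23 = 4.3478
μ ≥ 10.6 + 4.3478 = 14.9478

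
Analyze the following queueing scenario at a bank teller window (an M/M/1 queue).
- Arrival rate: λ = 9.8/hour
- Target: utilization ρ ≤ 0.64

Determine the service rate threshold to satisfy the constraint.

ρ = λ/μ, so μ = λ/ρ
μ ≥ 9.8/0.64 = 15.3125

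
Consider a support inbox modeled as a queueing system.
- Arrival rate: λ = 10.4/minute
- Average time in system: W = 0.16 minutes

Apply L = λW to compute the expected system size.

Little's Law: L = λW
L = 10.4 × 0.16 = 1.6640 emails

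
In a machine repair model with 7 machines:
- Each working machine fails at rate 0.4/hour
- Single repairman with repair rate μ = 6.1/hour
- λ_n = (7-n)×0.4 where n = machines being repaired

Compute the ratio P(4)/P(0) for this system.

P(4)/P(0) = ∏_{i=0}^{4-1} λ_i/μ_{i+1}
= (7-0)×0.4/6.1 × (7-1)×0.4/6.1 × (7-2)×0.4/6.1 × (7-3)×0.4/6.1
= 0.01553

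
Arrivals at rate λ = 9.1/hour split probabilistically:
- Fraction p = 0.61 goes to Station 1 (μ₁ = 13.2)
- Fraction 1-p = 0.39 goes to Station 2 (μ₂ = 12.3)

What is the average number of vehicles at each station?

Effective rates: λ₁ = 9.1×0.61 = 5.551, λ₂ = 9.1×0.39 = 3.549
Station 1: ρ₁ = 5.551/13.2 = 0.42053, L₁ = ρ₁/(1-ρ₁) = 0.42053/(1-0.42053) = 0.7257
Station 2: ρ₂ = 3.549/12.3 = 0.28854, L₂ = ρ₂/(1-ρ₂) = 0.28854/(1-0.28854) = 0.4056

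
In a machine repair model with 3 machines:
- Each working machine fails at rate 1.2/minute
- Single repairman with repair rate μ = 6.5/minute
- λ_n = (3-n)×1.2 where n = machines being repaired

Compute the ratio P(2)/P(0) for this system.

P(2)/P(0) = ∏_{i=0}^{2-1} λ_i/μ_{i+1}
= (3-0)×1.2/6.5 × (3-1)×1.2/6.5
= 0.2045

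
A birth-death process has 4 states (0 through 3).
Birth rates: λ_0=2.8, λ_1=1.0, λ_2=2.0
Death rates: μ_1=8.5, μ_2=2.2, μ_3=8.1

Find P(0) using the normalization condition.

Ratios P(n)/P(0) = (λ₀···λₙ₋₁)/(μ₁···μₙ):
P(1)/P(0) = (2.8)/(8.5) = 0.3294
P(2)/P(0) = (2.8×1.0)/(8.5×2.2) = 0.1497
P(3)/P(0) = (2.8×1.0×2.0)/(8.5×2.2×8.1) = 0.03697

Normalization: ∑ P(n) = 1
P(0) × (1.0000 + 0.3294 + 0.1497 + 0.03697) = 1
P(0) × 1.5161 = 1
P(0) = 1/1.5161 = 0.6596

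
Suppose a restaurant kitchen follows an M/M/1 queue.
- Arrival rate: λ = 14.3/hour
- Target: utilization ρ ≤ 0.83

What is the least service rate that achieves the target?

ρ = λ/μ, so μ = λ/ρ
μ ≥ 14.3/0.83 = 17.2289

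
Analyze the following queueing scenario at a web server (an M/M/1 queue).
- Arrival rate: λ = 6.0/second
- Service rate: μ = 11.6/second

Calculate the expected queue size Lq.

ρ = λ/μ = 6.0/11.6 = 0.5172
For M/M/1: Lq = λ²/(μ(μ-λ))
Lq = 36.00/(11.6 × 5.60)
Lq = 0.5542 requests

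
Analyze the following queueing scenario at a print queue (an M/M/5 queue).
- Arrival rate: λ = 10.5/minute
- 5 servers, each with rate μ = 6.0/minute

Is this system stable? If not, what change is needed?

Stability requires ρ = λ/(cμ) < 1
ρ = 10.5/(5 × 6.0) = 10.5/30.00 = 0.3500
Since 0.3500 < 1, the system is STABLE.
The servers are busy 35.00% of the time.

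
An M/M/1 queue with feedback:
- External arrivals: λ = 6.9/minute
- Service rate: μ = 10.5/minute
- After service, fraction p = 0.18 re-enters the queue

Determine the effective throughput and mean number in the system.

Effective arrival rate: λ_eff = λ/(1-p) = 6.9/(1-0.18) = 6.9/0.82 = 8.414634
ρ = λ_eff/μ = 8.414634/10.5 = 0.801394
L = ρ/(1-ρ) = 0.801394/(1-0.801394) = 4.0351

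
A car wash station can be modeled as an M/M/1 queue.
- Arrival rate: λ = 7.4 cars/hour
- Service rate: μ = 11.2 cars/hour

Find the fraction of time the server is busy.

Server utilization: ρ = λ/μ
ρ = 7.4/11.2 = 0.6607
The server is busy 66.07% of the time.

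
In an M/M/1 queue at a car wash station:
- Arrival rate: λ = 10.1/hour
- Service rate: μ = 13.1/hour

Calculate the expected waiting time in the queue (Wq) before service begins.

First, compute utilization: ρ = λ/μ = 10.1/13.1 = 0.7710
For M/M/1: Wq = λ/(μ(μ-λ))
Wq = 10.1/(13.1 × (13.1-10.1))
Wq = 10.1/(13.1 × 3.00)
Wq = 0.2570 hours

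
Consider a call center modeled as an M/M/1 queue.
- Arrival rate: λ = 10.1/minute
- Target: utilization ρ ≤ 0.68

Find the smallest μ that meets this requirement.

ρ = λ/μ, so μ = λ/ρ
μ ≥ 10.1/0.68 = 14.8529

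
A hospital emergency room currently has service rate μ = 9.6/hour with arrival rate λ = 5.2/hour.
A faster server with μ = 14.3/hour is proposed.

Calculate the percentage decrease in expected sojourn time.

System 1: ρ₁ = 5.2/9.6 = 0.5417, W₁ = 1/(9.6-5.2) = 0.2273
System 2: ρ₂ = 5.2/14.3 = 0.3636, W₂ = 1/(14.3-5.2) = 0.1099
Improvement: (W₁-W₂)/W₁ = (0.2273-0.1099)/0.2273 = 51.65%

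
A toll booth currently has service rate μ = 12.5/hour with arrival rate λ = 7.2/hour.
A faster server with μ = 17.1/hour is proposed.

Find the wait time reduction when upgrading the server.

System 1: ρ₁ = 7.2/12.5 = 0.5760, W₁ = 1/(12.5-7.2) = 0.18868
System 2: ρ₂ = 7.2/17.1 = 0.4211, W₂ = 1/(17.1-7.2) = 0.10101
Improvement: (W₁-W₂)/W₁ = (0.18868-0.10101)/0.18868 = 46.46%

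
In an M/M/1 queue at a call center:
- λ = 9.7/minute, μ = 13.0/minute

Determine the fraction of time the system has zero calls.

ρ = λ/μ = 9.7/13.0 = 0.7462
P(0) = 1 - ρ = 1 - 0.7462 = 0.2538
The server is idle 25.38% of the time.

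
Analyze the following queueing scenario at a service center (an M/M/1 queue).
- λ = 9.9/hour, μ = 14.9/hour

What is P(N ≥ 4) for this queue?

ρ = λ/μ = 9.9/14.9 = 0.6644
P(N ≥ n) = ρⁿ
P(N ≥ 4) = 0.6644^4
P(N ≥ 4) = 0.1949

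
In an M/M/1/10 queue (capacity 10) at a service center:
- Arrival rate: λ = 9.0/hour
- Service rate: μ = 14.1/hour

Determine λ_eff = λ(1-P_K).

ρ = λ/μ = 9.0/14.1 = 0.6383
P₀ = (1-ρ)/(1-ρ^(K+1)) = (1-0.6383)/(1-0.6383^11) = 0.3617/0.9928 = 0.3643
P_K = P₀×ρ^K = 0.36431 × 0.6383^10 = 0.36431 × 0.011227 = 0.004090
λ_eff = λ(1-P_K) = 9.0 × (1 - 0.004090) = 9.0 × 0.99591 = 8.9632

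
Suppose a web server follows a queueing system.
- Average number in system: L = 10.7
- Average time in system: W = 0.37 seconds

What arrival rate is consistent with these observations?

Little's Law: L = λW, so λ = L/W
λ = 10.7/0.37 = 28.9189 requests/second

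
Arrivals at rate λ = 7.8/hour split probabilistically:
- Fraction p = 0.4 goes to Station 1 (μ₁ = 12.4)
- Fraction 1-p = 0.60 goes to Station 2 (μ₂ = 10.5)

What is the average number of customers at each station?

Effective rates: λ₁ = 7.8×0.4 = 3.12, λ₂ = 7.8×0.60 = 4.68
Station 1: ρ₁ = 3.12/12.4 = 0.2516, L₁ = ρ₁/(1-ρ₁) = 0.2516/(1-0.2516) = 0.3362
Station 2: ρ₂ = 4.68/10.5 = 0.4457, L₂ = ρ₂/(1-ρ₂) = 0.4457/(1-0.4457) = 0.8041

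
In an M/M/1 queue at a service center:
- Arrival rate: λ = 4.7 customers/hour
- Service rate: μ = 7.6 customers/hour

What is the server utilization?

Server utilization: ρ = λ/μ
ρ = 4.7/7.6 = 0.6184
The server is busy 61.84% of the time.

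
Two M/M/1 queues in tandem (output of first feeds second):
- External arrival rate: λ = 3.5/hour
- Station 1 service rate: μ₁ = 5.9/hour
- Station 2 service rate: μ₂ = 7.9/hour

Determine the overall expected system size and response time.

By Jackson's theorem, each station behaves as independent M/M/1.
Station 1: ρ₁ = 3.5/5.9 = 0.5932, L₁ = ρ₁/(1-ρ₁) = λ/(μ₁-λ) = 3.5/2.40 = 1.4583
Station 2: ρ₂ = 3.5/7.9 = 0.4430, L₂ = ρ₂/(1-ρ₂) = λ/(μ₂-λ) = 3.5/4.40 = 0.7955
Total: L = L₁ + L₂ = 1.4583 + 0.7955 = 2.2538
W = L/λ = 2.2538/3.5 = 0.6439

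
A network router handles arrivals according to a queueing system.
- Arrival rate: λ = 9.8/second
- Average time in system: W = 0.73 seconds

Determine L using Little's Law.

Little's Law: L = λW
L = 9.8 × 0.73 = 7.1540 packets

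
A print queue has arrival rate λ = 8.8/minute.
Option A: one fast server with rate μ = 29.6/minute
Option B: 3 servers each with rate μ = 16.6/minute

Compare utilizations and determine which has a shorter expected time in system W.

Option A: single server μ = 29.6 (M/M/1)
  ρ_A = 8.8/29.6 = 0.2973
  W_A = 1/(μ-λ) = 1/(29.6-8.8) = 1/20.80 = 0.04808

Option B: 3 servers μ = 16.6 (M/M/3)
  ρ_B = λ/(cμ) = 8.8/(3×16.6) = 0.1767
  Offered load a = λ/μ = cρ = 8.8/16.6 = 0.5301
  P₀ = [ Σₙ₌₀^2 aⁿ/n! + a^3/(3!(1-ρ)) ]⁻¹
  Σ = a^0/0! + a^1/1! + a^2/2! = 1.0000 + 0.5301 + 0.1405 = 1.6706
  a^3/(3!(1-ρ)) = 0.1490/(6 × 0.8233) = 0.03016
  P₀ = 1/(1.6706 + 0.03016) = 0.5880
  Lq = P₀·a^3·ρ / (3!(1-ρ)²) = 0.58796 × 0.14898 × 0.17671 / (6 × 0.67781) = 0.003806
  Wq_B = Lq/λ = 0.003806/8.8 = 0.0004325
  W_B = Wq_B + 1/μ = 0.0004325 + 0.06024 = 0.06067

Since W_A = 0.04808 < W_B = 0.06067, Option A (single fast server) has the shorter time in system.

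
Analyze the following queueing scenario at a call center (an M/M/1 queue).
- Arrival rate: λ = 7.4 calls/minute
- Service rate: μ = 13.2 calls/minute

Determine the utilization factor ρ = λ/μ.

Server utilization: ρ = λ/μ
ρ = 7.4/13.2 = 0.5606
The server is busy 56.06% of the time.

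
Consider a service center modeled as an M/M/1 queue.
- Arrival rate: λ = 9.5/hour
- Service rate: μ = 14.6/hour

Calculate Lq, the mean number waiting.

ρ = λ/μ = 9.5/14.6 = 0.6507
For M/M/1: Lq = λ²/(μ(μ-λ))
Lq = 90.25/(14.6 × 5.10)
Lq = 1.2121 customers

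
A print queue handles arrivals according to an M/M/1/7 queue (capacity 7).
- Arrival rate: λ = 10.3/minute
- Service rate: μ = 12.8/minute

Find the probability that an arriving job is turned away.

ρ = λ/μ = 10.3/12.8 = 0.80469
P₀ = (1-ρ)/(1-ρ^(K+1)) = (1-0.80469)/(1-0.80469^8) = 0.1953/0.8242 = 0.2370
P_K = P₀×ρ^K = 0.23697 × 0.80469^7 = 0.23697 × 0.21847 = 0.05177
Blocking probability = 5.18%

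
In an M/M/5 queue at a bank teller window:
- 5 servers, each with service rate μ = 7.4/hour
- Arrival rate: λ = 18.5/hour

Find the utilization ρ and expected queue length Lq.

Traffic intensity: ρ = λ/(cμ) = 18.5/(5×7.4) = 0.5000
Since ρ = 0.5000 < 1, system is stable.
Offered load a = λ/μ = cρ = 18.5/7.4 = 2.5000
P₀ = [ Σₙ₌₀^4 aⁿ/n! + a^5/(5!(1-ρ)) ]⁻¹
Σ = a^0/0! + a^1/1! + a^2/2! + a^3/3! + a^4/4! = 1.0000 + 2.5000 + 3.1250 + 2.6042 + 1.6276 = 10.8568
a^5/(5!(1-ρ)) = 97.6562/(120 × 0.5000) = 1.6276
P₀ = 1/(10.8568 + 1.6276) = 0.08010
Lq = P₀·a^5·ρ / (5!(1-ρ)²) = 0.08010 × 97.6562 × 0.5000 / (120 × 0.2500) = 0.1304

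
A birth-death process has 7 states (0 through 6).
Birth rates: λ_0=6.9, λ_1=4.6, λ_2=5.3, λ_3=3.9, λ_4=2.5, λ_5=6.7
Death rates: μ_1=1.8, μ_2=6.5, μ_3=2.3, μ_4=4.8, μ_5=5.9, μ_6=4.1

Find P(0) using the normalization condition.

Ratios P(n)/P(0) = (λ₀···λₙ₋₁)/(μ₁···μₙ):
P(1)/P(0) = (6.9)/(1.8) = 3.8333
P(2)/P(0) = (6.9×4.6)/(1.8×6.5) = 2.7128
P(3)/P(0) = (6.9×4.6×5.3)/(1.8×6.5×2.3) = 6.2513
P(4)/P(0) = (6.9×4.6×5.3×3.9)/(1.8×6.5×2.3×4.8) = 5.0792
P(5)/P(0) = (6.9×4.6×5.3×3.9×2.5)/(1.8×6.5×2.3×4.8×5.9) = 2.1522
P(6)/P(0) = (6.9×4.6×5.3×3.9×2.5×6.7)/(1.8×6.5×2.3×4.8×5.9×4.1) = 3.5170

Normalization: ∑ P(n) = 1
P(0) × (1.0000 + 3.8333 + 2.7128 + 6.2513 + 5.0792 + 2.1522 + 3.5170) = 1
P(0) × 24.5458 = 1
P(0) = 1/24.5458 = 0.04074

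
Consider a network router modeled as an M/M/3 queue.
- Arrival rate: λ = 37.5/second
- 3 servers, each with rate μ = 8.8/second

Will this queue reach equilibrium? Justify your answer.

Stability requires ρ = λ/(cμ) < 1
ρ = 37.5/(3 × 8.8) = 37.5/26.40 = 1.4205
Since 1.4205 ≥ 1, the system is UNSTABLE.
Need c > λ/μ = 37.5/8.8 = 4.26.
Minimum servers needed: c = 5.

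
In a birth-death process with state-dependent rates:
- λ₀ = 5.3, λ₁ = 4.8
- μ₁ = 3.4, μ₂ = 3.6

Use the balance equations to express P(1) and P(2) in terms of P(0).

Balance equations:
State 0: λ₀P₀ = μ₁P₁ → P₁ = (λ₀/μ₁)P₀ = (5.3/3.4)P₀ = 1.5588P₀
State 1: P₂ = (λ₀λ₁)/(μ₁μ₂)P₀ = (5.3×4.8)/(3.4×3.6)P₀ = 2.0784P₀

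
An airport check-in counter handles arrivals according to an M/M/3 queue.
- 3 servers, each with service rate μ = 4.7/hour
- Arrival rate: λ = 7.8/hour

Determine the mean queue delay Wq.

Traffic intensity: ρ = λ/(cμ) = 7.8/(3×4.7) = 0.5532
Since ρ = 0.5532 < 1, system is stable.
Offered load a = λ/μ = cρ = 7.8/4.7 = 1.6596
P₀ = [ Σₙ₌₀^2 aⁿ/n! + a^3/(3!(1-ρ)) ]⁻¹
Σ = a^0/0! + a^1/1! + a^2/2! = 1.0000 + 1.6596 + 1.3771 = 4.0367
a^3/(3!(1-ρ)) = 4.5708/(6 × 0.4468) = 1.7050
P₀ = 1/(4.0367 + 1.7050) = 0.1742
Lq = P₀·a^3·ρ / (3!(1-ρ)²) = 0.17417 × 4.5708 × 0.55319 / (6 × 0.19964) = 0.3677
Wq = Lq/λ = 0.36765/7.8 = 0.04713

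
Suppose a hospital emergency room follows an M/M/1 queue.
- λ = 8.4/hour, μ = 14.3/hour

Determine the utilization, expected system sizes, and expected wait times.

Step 1: ρ = λ/μ = 8.4/14.3 = 0.5874
Step 2: L = λ/(μ-λ) = 8.4/5.90 = 1.4237
Step 3: Lq = λ²/(μ(μ-λ)) = 70.56/(14.3×5.90) = 0.8363
Step 4: W = 1/(μ-λ) = 1/5.90 = 0.16949
Step 5: Wq = λ/(μ(μ-λ)) = 8.4/(14.3×5.90) = 0.09956
Step 6: P(0) = 1-ρ = 0.4126
Verify: L = λW = 8.4×0.16949 = 1.4237 ✔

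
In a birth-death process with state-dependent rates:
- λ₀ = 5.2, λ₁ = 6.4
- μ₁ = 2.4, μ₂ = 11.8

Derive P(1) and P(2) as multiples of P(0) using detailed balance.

Balance equations:
State 0: λ₀P₀ = μ₁P₁ → P₁ = (λ₀/μ₁)P₀ = (5.2/2.4)P₀ = 2.1667P₀
State 1: P₂ = (λ₀λ₁)/(μ₁μ₂)P₀ = (5.2×6.4)/(2.4×11.8)P₀ = 1.1751P₀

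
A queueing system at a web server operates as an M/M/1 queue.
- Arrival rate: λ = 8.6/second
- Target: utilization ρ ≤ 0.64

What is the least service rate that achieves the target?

ρ = λ/μ, so μ = λ/ρ
μ ≥ 8.6/0.64 = 13.4375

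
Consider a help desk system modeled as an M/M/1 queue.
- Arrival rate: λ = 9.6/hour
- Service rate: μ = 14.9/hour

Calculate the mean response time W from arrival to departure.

First, compute utilization: ρ = λ/μ = 9.6/14.9 = 0.6443
For M/M/1: W = 1/(μ-λ)
W = 1/(14.9-9.6) = 1/5.30
W = 0.1887 hours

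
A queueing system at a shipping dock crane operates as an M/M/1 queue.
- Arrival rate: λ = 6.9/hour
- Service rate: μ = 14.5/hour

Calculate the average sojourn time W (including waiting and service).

First, compute utilization: ρ = λ/μ = 6.9/14.5 = 0.4759
For M/M/1: W = 1/(μ-λ)
W = 1/(14.5-6.9) = 1/7.60
W = 0.1316 hours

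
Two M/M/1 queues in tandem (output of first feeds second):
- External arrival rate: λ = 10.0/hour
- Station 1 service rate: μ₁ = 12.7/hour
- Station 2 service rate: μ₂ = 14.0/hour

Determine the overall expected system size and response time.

By Jackson's theorem, each station behaves as independent M/M/1.
Station 1: ρ₁ = 10.0/12.7 = 0.7874, L₁ = ρ₁/(1-ρ₁) = λ/(μ₁-λ) = 10.0/2.70 = 3.7037
Station 2: ρ₂ = 10.0/14.0 = 0.7143, L₂ = ρ₂/(1-ρ₂) = λ/(μ₂-λ) = 10.0/4.00 = 2.5000
Total: L = L₁ + L₂ = 3.7037 + 2.5000 = 6.2037
W = L/λ = 6.2037/10.0 = 0.6204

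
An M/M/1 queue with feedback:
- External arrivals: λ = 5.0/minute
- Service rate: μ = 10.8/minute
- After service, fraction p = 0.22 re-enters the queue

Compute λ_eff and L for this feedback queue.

Effective arrival rate: λ_eff = λ/(1-p) = 5.0/(1-0.22) = 5.0/0.78 = 6.41026
ρ = λ_eff/μ = 6.41026/10.8 = 0.59354
L = ρ/(1-ρ) = 0.59354/(1-0.59354) = 1.4603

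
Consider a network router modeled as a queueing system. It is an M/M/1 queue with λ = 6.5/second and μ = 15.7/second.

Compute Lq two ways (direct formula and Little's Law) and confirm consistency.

Method 1 (direct): Lq = λ²/(μ(μ-λ)) = 42.25/(15.7 × 9.20) = 0.2925

Method 2 (Little's Law):
W = 1/(μ-λ) = 1/9.20 = 0.108696
Wq = W - 1/μ = 0.108696 - 0.0636943 = 0.04500
Lq = λWq = 6.5 × 0.04500 = 0.2925 ✔ (matches Method 1)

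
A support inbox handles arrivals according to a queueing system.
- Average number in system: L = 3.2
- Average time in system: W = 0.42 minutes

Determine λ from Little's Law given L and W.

Little's Law: L = λW, so λ = L/W
λ = 3.2/0.42 = 7.6190 emails/minute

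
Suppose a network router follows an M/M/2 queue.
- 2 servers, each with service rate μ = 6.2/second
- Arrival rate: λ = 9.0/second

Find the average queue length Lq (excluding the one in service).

Traffic intensity: ρ = λ/(cμ) = 9.0/(2×6.2) = 0.7258
Since ρ = 0.7258 < 1, system is stable.
Offered load a = λ/μ = cρ = 9.0/6.2 = 1.4516
P₀ = [ Σₙ₌₀^1 aⁿ/n! + a^2/(2!(1-ρ)) ]⁻¹
Σ = a^0/0! + a^1/1! = 1.0000 + 1.4516 = 2.4516
a^2/(2!(1-ρ)) = 2.1072/(2 × 0.2742) = 3.8425
P₀ = 1/(2.4516 + 3.8425) = 0.1589
Lq = P₀·a^2·ρ / (2!(1-ρ)²) = 0.15888 × 2.1072 × 0.72581 / (2 × 0.075182) = 1.6160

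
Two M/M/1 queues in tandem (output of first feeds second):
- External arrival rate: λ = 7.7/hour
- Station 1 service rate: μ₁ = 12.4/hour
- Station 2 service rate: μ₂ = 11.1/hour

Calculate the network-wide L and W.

By Jackson's theorem, each station behaves as independent M/M/1.
Station 1: ρ₁ = 7.7/12.4 = 0.6210, L₁ = ρ₁/(1-ρ₁) = λ/(μ₁-λ) = 7.7/4.70 = 1.6383
Station 2: ρ₂ = 7.7/11.1 = 0.6937, L₂ = ρ₂/(1-ρ₂) = λ/(μ₂-λ) = 7.7/3.40 = 2.2647
Total: L = L₁ + L₂ = 1.6383 + 2.2647 = 3.9030
W = L/λ = 3.9030/7.7 = 0.5069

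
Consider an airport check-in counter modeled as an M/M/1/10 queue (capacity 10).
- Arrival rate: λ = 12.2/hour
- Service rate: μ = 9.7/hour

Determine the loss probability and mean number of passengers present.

ρ = λ/μ = 12.2/9.7 = 1.25773
P₀ = (1-ρ)/(1-ρ^(K+1)) = (1-1.25773)/(1-1.25773^11) = -0.2577/-11.4584 = 0.02249
P_K = P₀×ρ^K = 0.02249 × 1.25773^10 = 0.02249 × 9.9054 = 0.2228
Blocking probability P_10 = 0.2228 (22.28%)
L = ρ[1 - (K+1)ρ^K + Kρ^(K+1)] / [(1-ρ)(1-ρ^(K+1))]
L = 1.25773 × (1 - 11×9.90545 + 10×12.4584) / ((1 - 1.25773) × (1 - 12.4584)) = 7.0800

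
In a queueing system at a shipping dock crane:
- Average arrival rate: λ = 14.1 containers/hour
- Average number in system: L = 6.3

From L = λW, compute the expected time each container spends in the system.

Little's Law: L = λW, so W = L/λ
W = 6.3/14.1 = 0.4468 hours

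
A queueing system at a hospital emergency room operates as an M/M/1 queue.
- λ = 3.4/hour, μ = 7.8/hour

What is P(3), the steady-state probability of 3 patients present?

ρ = λ/μ = 3.4/7.8 = 0.4359
P(n) = (1-ρ)ρⁿ
P(3) = (1-0.4359) × 0.4359^3
P(3) = 0.5641 × 0.08282
P(3) = 0.04672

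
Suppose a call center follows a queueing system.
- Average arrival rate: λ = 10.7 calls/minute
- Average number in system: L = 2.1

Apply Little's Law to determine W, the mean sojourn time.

Little's Law: L = λW, so W = L/λ
W = 2.1/10.7 = 0.1963 minutes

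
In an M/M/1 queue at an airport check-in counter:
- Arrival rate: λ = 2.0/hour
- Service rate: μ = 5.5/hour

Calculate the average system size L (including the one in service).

ρ = λ/μ = 2.0/5.5 = 0.3636
For M/M/1: L = λ/(μ-λ)
L = 2.0/(5.5-2.0) = 2.0/3.50
L = 0.5714 passengers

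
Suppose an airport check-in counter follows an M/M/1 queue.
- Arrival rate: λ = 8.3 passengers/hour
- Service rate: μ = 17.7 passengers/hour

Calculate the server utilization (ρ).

Server utilization: ρ = λ/μ
ρ = 8.3/17.7 = 0.4689
The server is busy 46.89% of the time.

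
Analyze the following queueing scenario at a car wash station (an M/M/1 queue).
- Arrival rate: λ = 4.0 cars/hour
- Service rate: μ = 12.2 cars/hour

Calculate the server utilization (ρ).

Server utilization: ρ = λ/μ
ρ = 4.0/12.2 = 0.3279
The server is busy 32.79% of the time.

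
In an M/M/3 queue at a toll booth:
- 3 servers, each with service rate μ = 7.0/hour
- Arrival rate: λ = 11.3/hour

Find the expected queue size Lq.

Traffic intensity: ρ = λ/(cμ) = 11.3/(3×7.0) = 0.5381
Since ρ = 0.5381 < 1, system is stable.
Offered load a = λ/μ = cρ = 11.3/7.0 = 1.6143
P₀ = [ Σₙ₌₀^2 aⁿ/n! + a^3/(3!(1-ρ)) ]⁻¹
Σ = a^0/0! + a^1/1! + a^2/2! = 1.000000 + 1.614286 + 1.302959 = 3.9172
a^3/(3!(1-ρ)) = 4.2067/(6 × 0.4619) = 1.5179
P₀ = 1/(3.9172 + 1.5179) = 0.1840
Lq = P₀·a^3·ρ / (3!(1-ρ)²) = 0.1840 × 4.2067 × 0.5381 / (6 × 0.2134) = 0.3253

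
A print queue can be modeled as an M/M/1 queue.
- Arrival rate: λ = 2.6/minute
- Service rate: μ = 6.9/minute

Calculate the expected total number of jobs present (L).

ρ = λ/μ = 2.6/6.9 = 0.3768
For M/M/1: L = λ/(μ-λ)
L = 2.6/(6.9-2.6) = 2.6/4.30
L = 0.6047 jobs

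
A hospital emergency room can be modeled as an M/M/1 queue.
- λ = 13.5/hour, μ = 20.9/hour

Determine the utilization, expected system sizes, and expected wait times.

Step 1: ρ = λ/μ = 13.5/20.9 = 0.6459
Step 2: L = λ/(μ-λ) = 13.5/7.40 = 1.8243
Step 3: Lq = λ²/(μ(μ-λ)) = 182.25/(20.9×7.40) = 1.1784
Step 4: W = 1/(μ-λ) = 1/7.40 = 0.135135
Step 5: Wq = λ/(μ(μ-λ)) = 13.5/(20.9×7.40) = 0.08729
Step 6: P(0) = 1-ρ = 0.3541
Verify: L = λW = 13.5×0.135135 = 1.8243 ✔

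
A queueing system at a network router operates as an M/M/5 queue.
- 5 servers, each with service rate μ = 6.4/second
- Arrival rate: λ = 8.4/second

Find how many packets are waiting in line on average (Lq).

Traffic intensity: ρ = λ/(cμ) = 8.4/(5×6.4) = 0.2625
Since ρ = 0.2625 < 1, system is stable.
Offered load a = λ/μ = cρ = 8.4/6.4 = 1.3125
P₀ = [ Σₙ₌₀^4 aⁿ/n! + a^5/(5!(1-ρ)) ]⁻¹
Σ = a^0/0! + a^1/1! + a^2/2! + a^3/3! + a^4/4! = 1.0000 + 1.3125 + 0.86133 + 0.37683 + 0.12365 = 3.6743
a^5/(5!(1-ρ)) = 3.8949/(120 × 0.7375) = 0.04401
P₀ = 1/(3.6743 + 0.04401) = 0.2689
Lq = P₀·a^5·ρ / (5!(1-ρ)²) = 0.26894 × 3.8949 × 0.26250 / (120 × 0.54391) = 0.004213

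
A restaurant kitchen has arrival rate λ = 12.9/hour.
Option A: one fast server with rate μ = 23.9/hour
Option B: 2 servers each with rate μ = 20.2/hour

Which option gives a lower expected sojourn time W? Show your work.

Option A: single server μ = 23.9 (M/M/1)
  ρ_A = 12.9/23.9 = 0.5397
  W_A = 1/(μ-λ) = 1/(23.9-12.9) = 1/11.00 = 0.09091

Option B: 2 servers μ = 20.2 (M/M/2)
  ρ_B = λ/(cμ) = 12.9/(2×20.2) = 0.3193
  Offered load a = λ/μ = cρ = 12.9/20.2 = 0.6386
  P₀ = [ Σₙ₌₀^1 aⁿ/n! + a^2/(2!(1-ρ)) ]⁻¹
  Σ = a^0/0! + a^1/1! = 1.0000 + 0.6386 = 1.6386
  a^2/(2!(1-ρ)) = 0.40783/(2 × 0.68069) = 0.2996
  P₀ = 1/(1.6386 + 0.2996) = 0.5159
  Lq = P₀·a^2·ρ / (2!(1-ρ)²) = 0.5159 × 0.4078 × 0.3193 / (2 × 0.4633) = 0.07250
  Wq_B = Lq/λ = 0.072503/12.9 = 0.0056204
  W_B = Wq_B + 1/μ = 0.0056204 + 0.049505 = 0.05513

Since W_B = 0.05513 < W_A = 0.09091, Option B (multiple servers) has the shorter time in system.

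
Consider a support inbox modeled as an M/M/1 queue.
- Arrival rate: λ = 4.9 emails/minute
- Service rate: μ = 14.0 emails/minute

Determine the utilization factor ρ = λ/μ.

Server utilization: ρ = λ/μ
ρ = 4.9/14.0 = 0.3500
The server is busy 35.00% of the time.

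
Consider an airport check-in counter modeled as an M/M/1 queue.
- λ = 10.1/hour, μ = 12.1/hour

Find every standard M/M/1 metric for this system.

Step 1: ρ = λ/μ = 10.1/12.1 = 0.8347
Step 2: L = λ/(μ-λ) = 10.1/2.00 = 5.0500
Step 3: Lq = λ²/(μ(μ-λ)) = 102.01/(12.1×2.00) = 4.2153
Step 4: W = 1/(μ-λ) = 1/2.00 = 0.5000
Step 5: Wq = λ/(μ(μ-λ)) = 10.1/(12.1×2.00) = 0.4174
Step 6: P(0) = 1-ρ = 0.1653
Verify: L = λW = 10.1×0.5000 = 5.0500 ✔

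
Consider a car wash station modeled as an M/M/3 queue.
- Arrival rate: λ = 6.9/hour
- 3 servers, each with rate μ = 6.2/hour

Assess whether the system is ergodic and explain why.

Stability requires ρ = λ/(cμ) < 1
ρ = 6.9/(3 × 6.2) = 6.9/18.60 = 0.3710
Since 0.3710 < 1, the system is STABLE.
The servers are busy 37.10% of the time.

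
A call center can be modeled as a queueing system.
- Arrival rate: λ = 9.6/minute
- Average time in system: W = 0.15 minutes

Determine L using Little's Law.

Little's Law: L = λW
L = 9.6 × 0.15 = 1.4400 calls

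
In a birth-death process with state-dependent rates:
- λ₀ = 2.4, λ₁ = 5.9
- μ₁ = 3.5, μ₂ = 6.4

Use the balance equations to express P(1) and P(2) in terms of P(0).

Balance equations:
State 0: λ₀P₀ = μ₁P₁ → P₁ = (λ₀/μ₁)P₀ = (2.4/3.5)P₀ = 0.6857P₀
State 1: P₂ = (λ₀λ₁)/(μ₁μ₂)P₀ = (2.4×5.9)/(3.5×6.4)P₀ = 0.6321P₀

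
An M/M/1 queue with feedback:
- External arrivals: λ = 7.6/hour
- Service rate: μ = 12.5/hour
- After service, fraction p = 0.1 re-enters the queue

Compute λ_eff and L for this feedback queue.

Effective arrival rate: λ_eff = λ/(1-p) = 7.6/(1-0.1) = 7.6/0.90 = 8.44444
ρ = λ_eff/μ = 8.44444/12.5 = 0.67556
L = ρ/(1-ρ) = 0.67556/(1-0.67556) = 2.0822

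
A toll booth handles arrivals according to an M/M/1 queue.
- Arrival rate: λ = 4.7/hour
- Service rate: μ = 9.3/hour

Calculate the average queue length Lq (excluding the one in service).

ρ = λ/μ = 4.7/9.3 = 0.5054
For M/M/1: Lq = λ²/(μ(μ-λ))
Lq = 22.09/(9.3 × 4.60)
Lq = 0.5164 vehicles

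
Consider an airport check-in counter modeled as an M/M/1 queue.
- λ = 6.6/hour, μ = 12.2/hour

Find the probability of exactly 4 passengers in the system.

ρ = λ/μ = 6.6/12.2 = 0.5410
P(n) = (1-ρ)ρⁿ
P(4) = (1-0.5410) × 0.5410^4
P(4) = 0.4590 × 0.08566
P(4) = 0.03932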